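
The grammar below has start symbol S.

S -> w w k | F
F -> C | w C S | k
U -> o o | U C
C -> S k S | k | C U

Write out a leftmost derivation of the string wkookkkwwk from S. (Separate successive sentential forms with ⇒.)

S ⇒ F ⇒ wCS ⇒ wCUS ⇒ wkUS ⇒ wkUCS ⇒ wkUCCS ⇒ wkUCCCS ⇒ wkooCCCS ⇒ wkookCCS ⇒ wkookkCS ⇒ wkookkkS ⇒ wkookkkwwk

S ⇒ F   [S -> F]
F ⇒ wCS   [F -> w C S]
wCS ⇒ wCUS   [C -> C U]
wCUS ⇒ wkUS   [C -> k]
wkUS ⇒ wkUCS   [U -> U C]
wkUCS ⇒ wkUCCS   [U -> U C]
wkUCCS ⇒ wkUCCCS   [U -> U C]
wkUCCCS ⇒ wkooCCCS   [U -> o o]
wkooCCCS ⇒ wkookCCS   [C -> k]
wkookCCS ⇒ wkookkCS   [C -> k]
wkookkCS ⇒ wkookkkS   [C -> k]
wkookkkS ⇒ wkookkkwwk   [S -> w w k]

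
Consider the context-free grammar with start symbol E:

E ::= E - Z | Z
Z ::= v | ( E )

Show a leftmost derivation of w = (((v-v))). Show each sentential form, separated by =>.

E => Z => (E) => (Z) => ((E)) => ((Z)) => (((E))) => (((E-Z))) => (((Z-Z))) => (((v-Z))) => (((v-v)))

E => Z   [E ::= Z]
Z => (E)   [Z ::= ( E )]
(E) => (Z)   [E ::= Z]
(Z) => ((E))   [Z ::= ( E )]
((E)) => ((Z))   [E ::= Z]
((Z)) => (((E)))   [Z ::= ( E )]
(((E))) => (((E-Z)))   [E ::= E - Z]
(((E-Z))) => (((Z-Z)))   [E ::= Z]
(((Z-Z))) => (((v-Z)))   [Z ::= v]
(((v-Z))) => (((v-v)))   [Z ::= v]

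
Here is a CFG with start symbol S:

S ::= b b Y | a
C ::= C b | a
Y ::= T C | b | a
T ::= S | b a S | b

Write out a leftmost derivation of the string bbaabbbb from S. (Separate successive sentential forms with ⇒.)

S ⇒ bbY   [S ::= b b Y]
bbY ⇒ bbTC   [Y ::= T C]
bbTC ⇒ bbSC   [T ::= S]
bbSC ⇒ bbaC   [S ::= a]
bbaC ⇒ bbaCb   [C ::= C b]
bbaCb ⇒ bbaCbb   [C ::= C b]
bbaCbb ⇒ bbaCbbb   [C ::= C b]
bbaCbbb ⇒ bbaCbbbb   [C ::= C b]
bbaCbbbb ⇒ bbaabbbb   [C ::= a]

S ⇒ bbY ⇒ bbTC ⇒ bbSC ⇒ bbaC ⇒ bbaCb ⇒ bbaCbb ⇒ bbaCbbb ⇒ bbaCbbbb ⇒ bbaabbbb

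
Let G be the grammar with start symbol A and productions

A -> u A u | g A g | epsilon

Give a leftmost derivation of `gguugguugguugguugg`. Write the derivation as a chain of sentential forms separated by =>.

A => gAg => ggAgg => gguAugg => gguuAuugg => gguugAguugg => gguuggAgguugg => gguugguAugguugg => gguugguuAuugguugg => gguugguugAguugguugg => gguugguugguugguugg

A => gAg   [A -> g A g]
gAg => ggAgg   [A -> g A g]
ggAgg => gguAugg   [A -> u A u]
gguAugg => gguuAuugg   [A -> u A u]
gguuAuugg => gguugAguugg   [A -> g A g]
gguugAguugg => gguuggAgguugg   [A -> g A g]
gguuggAgguugg => gguugguAugguugg   [A -> u A u]
gguugguAugguugg => gguugguuAuugguugg   [A -> u A u]
gguugguuAuugguugg => gguugguugAguugguugg   [A -> g A g]
gguugguugAguugguugg => gguugguugguugguugg   [A -> epsilon]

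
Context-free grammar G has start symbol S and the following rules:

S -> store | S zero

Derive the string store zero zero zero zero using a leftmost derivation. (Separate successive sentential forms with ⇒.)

S ⇒ S zero ⇒ S zero zero ⇒ S zero zero zero ⇒ S zero zero zero zero ⇒ store zero zero zero zero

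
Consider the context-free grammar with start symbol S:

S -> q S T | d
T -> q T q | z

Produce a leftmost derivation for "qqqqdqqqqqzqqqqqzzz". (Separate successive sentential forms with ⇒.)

S⇒qST⇒qqSTT⇒qqqSTTT⇒qqqqSTTTT⇒qqqqdTTTT⇒qqqqdqTqTTT⇒qqqqdqqTqqTTT⇒qqqqdqqqTqqqTTT⇒qqqqdqqqqTqqqqTTT⇒qqqqdqqqqqTqqqqqTTT⇒qqqqdqqqqqzqqqqqTTT⇒qqqqdqqqqqzqqqqqzTT⇒qqqqdqqqqqzqqqqqzzT⇒qqqqdqqqqqzqqqqqzzz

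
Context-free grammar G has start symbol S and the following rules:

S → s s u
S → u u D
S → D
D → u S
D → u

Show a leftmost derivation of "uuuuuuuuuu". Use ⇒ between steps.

S ⇒ uuD   [S → u u D]
uuD ⇒ uuuS   [D → u S]
uuuS ⇒ uuuuuD   [S → u u D]
uuuuuD ⇒ uuuuuuS   [D → u S]
uuuuuuS ⇒ uuuuuuuuD   [S → u u D]
uuuuuuuuD ⇒ uuuuuuuuuS   [D → u S]
uuuuuuuuuS ⇒ uuuuuuuuuD   [S → D]
uuuuuuuuuD ⇒ uuuuuuuuuu   [D → u]

S ⇒ uuD ⇒ uuuS ⇒ uuuuuD ⇒ uuuuuuS ⇒ uuuuuuuuD ⇒ uuuuuuuuuS ⇒ uuuuuuuuuD ⇒ uuuuuuuuuu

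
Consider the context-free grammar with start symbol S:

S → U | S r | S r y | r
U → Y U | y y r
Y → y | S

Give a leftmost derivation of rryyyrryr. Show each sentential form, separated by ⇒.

S ⇒ Sr ⇒ Sryr ⇒ Uryr ⇒ YUryr ⇒ SUryr ⇒ SryUryr ⇒ rryUryr ⇒ rryyyrryr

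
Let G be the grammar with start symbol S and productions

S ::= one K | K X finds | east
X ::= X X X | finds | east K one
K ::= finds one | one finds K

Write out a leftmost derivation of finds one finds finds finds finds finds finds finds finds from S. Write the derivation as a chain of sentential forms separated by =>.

S => K X finds   [S ::= K X finds]
K X finds => finds one X finds   [K ::= finds one]
finds one X finds => finds one X X X finds   [X ::= X X X]
finds one X X X finds => finds one X X X X X finds   [X ::= X X X]
finds one X X X X X finds => finds one X X X X X X X finds   [X ::= X X X]
finds one X X X X X X X finds => finds one finds X X X X X X finds   [X ::= finds]
finds one finds X X X X X X finds => finds one finds finds X X X X X finds   [X ::= finds]
finds one finds finds X X X X X finds => finds one finds finds finds X X X X finds   [X ::= finds]
finds one finds finds finds X X X X finds => finds one finds finds finds finds X X X finds   [X ::= finds]
finds one finds finds finds finds X X X finds => finds one finds finds finds finds finds X X finds   [X ::= finds]
finds one finds finds finds finds finds X X finds => finds one finds finds finds finds finds finds X finds   [X ::= finds]
finds one finds finds finds finds finds finds X finds => finds one finds finds finds finds finds finds finds finds   [X ::= finds]

S => K X finds => finds one X finds => finds one X X X finds => finds one X X X X X finds => finds one X X X X X X X finds => finds one finds X X X X X X finds => finds one finds finds X X X X X finds => finds one finds finds finds X X X X finds => finds one finds finds finds finds X X X finds => finds one finds finds finds finds finds X X finds => finds one finds finds finds finds finds finds X finds => finds one finds finds finds finds finds finds finds finds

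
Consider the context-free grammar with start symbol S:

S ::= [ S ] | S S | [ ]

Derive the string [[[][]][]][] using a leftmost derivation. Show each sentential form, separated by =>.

S => SS => [S]S => [SS]S => [[S]S]S => [[SS]S]S => [[[]S]S]S => [[[][]]S]S => [[[][]][]]S => [[[][]][]][]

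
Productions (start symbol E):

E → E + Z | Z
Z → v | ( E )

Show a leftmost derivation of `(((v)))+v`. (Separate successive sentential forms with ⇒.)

E ⇒ E+Z   [E → E + Z]
E+Z ⇒ Z+Z   [E → Z]
Z+Z ⇒ (E)+Z   [Z → ( E )]
(E)+Z ⇒ (Z)+Z   [E → Z]
(Z)+Z ⇒ ((E))+Z   [Z → ( E )]
((E))+Z ⇒ ((Z))+Z   [E → Z]
((Z))+Z ⇒ (((E)))+Z   [Z → ( E )]
(((E)))+Z ⇒ (((Z)))+Z   [E → Z]
(((Z)))+Z ⇒ (((v)))+Z   [Z → v]
(((v)))+Z ⇒ (((v)))+v   [Z → v]

E ⇒ E+Z ⇒ Z+Z ⇒ (E)+Z ⇒ (Z)+Z ⇒ ((E))+Z ⇒ ((Z))+Z ⇒ (((E)))+Z ⇒ (((Z)))+Z ⇒ (((v)))+Z ⇒ (((v)))+v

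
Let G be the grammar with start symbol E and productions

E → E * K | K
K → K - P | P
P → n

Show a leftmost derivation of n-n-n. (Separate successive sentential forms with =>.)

E => K => K-P => K-P-P => P-P-P => n-P-P => n-n-P => n-n-n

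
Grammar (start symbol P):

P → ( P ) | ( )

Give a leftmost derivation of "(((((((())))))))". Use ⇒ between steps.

P ⇒ (P) ⇒ ((P)) ⇒ (((P))) ⇒ ((((P)))) ⇒ (((((P))))) ⇒ ((((((P)))))) ⇒ (((((((P))))))) ⇒ (((((((())))))))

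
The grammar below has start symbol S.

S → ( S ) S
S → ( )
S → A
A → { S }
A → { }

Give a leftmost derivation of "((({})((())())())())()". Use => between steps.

S => (S)S => ((S)S)S => (((S)S)S)S => (((A)S)S)S => ((({})S)S)S => ((({})(S)S)S)S => ((({})((S)S)S)S)S => ((({})((())S)S)S)S => ((({})((())())S)S)S => ((({})((())())())S)S => ((({})((())())())())S => ((({})((())())())())()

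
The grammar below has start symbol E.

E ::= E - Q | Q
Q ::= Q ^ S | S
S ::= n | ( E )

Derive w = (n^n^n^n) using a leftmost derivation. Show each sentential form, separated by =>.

E => Q => S => (E) => (Q) => (Q^S) => (Q^S^S) => (Q^S^S^S) => (S^S^S^S) => (n^S^S^S) => (n^n^S^S) => (n^n^n^S) => (n^n^n^n)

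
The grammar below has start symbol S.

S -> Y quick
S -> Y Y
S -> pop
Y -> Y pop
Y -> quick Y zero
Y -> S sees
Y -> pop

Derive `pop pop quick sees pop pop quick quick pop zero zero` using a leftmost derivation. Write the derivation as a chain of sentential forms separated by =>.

S => Y Y => Y pop Y => Y pop pop Y => S sees pop pop Y => Y quick sees pop pop Y => Y pop quick sees pop pop Y => pop pop quick sees pop pop Y => pop pop quick sees pop pop quick Y zero => pop pop quick sees pop pop quick quick Y zero zero => pop pop quick sees pop pop quick quick pop zero zero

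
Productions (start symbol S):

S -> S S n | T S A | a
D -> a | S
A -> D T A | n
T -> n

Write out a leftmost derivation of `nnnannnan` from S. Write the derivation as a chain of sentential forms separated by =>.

S => SSn => TSASn => nSASn => nTSAASn => nnSAASn => nnTSAAASn => nnnSAAASn => nnnaAAASn => nnnanAASn => nnnannASn => nnnannnSn => nnnannnan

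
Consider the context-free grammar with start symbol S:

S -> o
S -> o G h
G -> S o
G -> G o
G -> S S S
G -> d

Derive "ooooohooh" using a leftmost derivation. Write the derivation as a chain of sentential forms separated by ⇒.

S ⇒ oGh   [S -> o G h]
oGh ⇒ oSSSh   [G -> S S S]
oSSSh ⇒ ooGhSSh   [S -> o G h]
ooGhSSh ⇒ ooSSShSSh   [G -> S S S]
ooSSShSSh ⇒ oooSShSSh   [S -> o]
oooSShSSh ⇒ ooooShSSh   [S -> o]
ooooShSSh ⇒ ooooohSSh   [S -> o]
ooooohSSh ⇒ ooooohoSh   [S -> o]
ooooohoSh ⇒ ooooohooh   [S -> o]

S ⇒ oGh ⇒ oSSSh ⇒ ooGhSSh ⇒ ooSSShSSh ⇒ oooSShSSh ⇒ ooooShSSh ⇒ ooooohSSh ⇒ ooooohoSh ⇒ ooooohooh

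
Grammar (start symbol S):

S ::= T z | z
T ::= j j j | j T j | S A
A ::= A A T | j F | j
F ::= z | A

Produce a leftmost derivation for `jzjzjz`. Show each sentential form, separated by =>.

S => Tz => jTjz => jSAjz => jzAjz => jzjFjz => jzjzjz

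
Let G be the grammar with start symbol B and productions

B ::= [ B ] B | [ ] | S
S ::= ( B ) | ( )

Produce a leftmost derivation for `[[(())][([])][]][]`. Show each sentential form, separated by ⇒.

B⇒[B]B⇒[[B]B]B⇒[[S]B]B⇒[[(B)]B]B⇒[[(S)]B]B⇒[[(())]B]B⇒[[(())][B]B]B⇒[[(())][S]B]B⇒[[(())][(B)]B]B⇒[[(())][([])]B]B⇒[[(())][([])][]]B⇒[[(())][([])][]][]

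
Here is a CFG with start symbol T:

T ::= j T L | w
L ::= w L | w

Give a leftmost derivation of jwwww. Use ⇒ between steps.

T ⇒ jTL   [T ::= j T L]
jTL ⇒ jwL   [T ::= w]
jwL ⇒ jwwL   [L ::= w L]
jwwL ⇒ jwwwL   [L ::= w L]
jwwwL ⇒ jwwww   [L ::= w]

T ⇒ jTL ⇒ jwL ⇒ jwwL ⇒ jwwwL ⇒ jwwww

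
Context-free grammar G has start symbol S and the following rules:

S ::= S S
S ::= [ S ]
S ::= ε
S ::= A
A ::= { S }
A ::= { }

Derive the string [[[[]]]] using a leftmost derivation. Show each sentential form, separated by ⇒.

S ⇒ SS   [S ::= S S]
SS ⇒ [S]S   [S ::= [ S ]]
[S]S ⇒ [[S]]S   [S ::= [ S ]]
[[S]]S ⇒ [[[S]]]S   [S ::= [ S ]]
[[[S]]]S ⇒ [[[SS]]]S   [S ::= S S]
[[[SS]]]S ⇒ [[[[S]S]]]S   [S ::= [ S ]]
[[[[S]S]]]S ⇒ [[[[]S]]]S   [S ::= ε]
[[[[]S]]]S ⇒ [[[[]]]]S   [S ::= ε]
[[[[]]]]S ⇒ [[[[]]]]   [S ::= ε]

S⇒SS⇒[S]S⇒[[S]]S⇒[[[S]]]S⇒[[[SS]]]S⇒[[[[S]S]]]S⇒[[[[]S]]]S⇒[[[[]]]]S⇒[[[[]]]]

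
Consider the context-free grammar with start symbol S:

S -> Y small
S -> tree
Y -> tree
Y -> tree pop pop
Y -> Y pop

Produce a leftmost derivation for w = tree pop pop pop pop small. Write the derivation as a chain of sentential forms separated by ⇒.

S ⇒ Y small ⇒ Y pop small ⇒ Y pop pop small ⇒ Y pop pop pop small ⇒ Y pop pop pop pop small ⇒ tree pop pop pop pop small

S ⇒ Y small   [S -> Y small]
Y small ⇒ Y pop small   [Y -> Y pop]
Y pop small ⇒ Y pop pop small   [Y -> Y pop]
Y pop pop small ⇒ Y pop pop pop small   [Y -> Y pop]
Y pop pop pop small ⇒ Y pop pop pop pop small   [Y -> Y pop]
Y pop pop pop pop small ⇒ tree pop pop pop pop small   [Y -> tree]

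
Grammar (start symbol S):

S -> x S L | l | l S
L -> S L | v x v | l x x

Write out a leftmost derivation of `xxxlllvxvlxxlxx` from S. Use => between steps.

S=>xSL=>xxSLL=>xxxSLLL=>xxxlSLLL=>xxxllSLLL=>xxxlllLLL=>xxxlllvxvLL=>xxxlllvxvlxxL=>xxxlllvxvlxxlxx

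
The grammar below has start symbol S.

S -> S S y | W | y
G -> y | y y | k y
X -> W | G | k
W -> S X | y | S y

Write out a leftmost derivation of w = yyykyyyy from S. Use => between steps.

S => SSy   [S -> S S y]
SSy => SSySy   [S -> S S y]
SSySy => WSySy   [S -> W]
WSySy => SXSySy   [W -> S X]
SXSySy => SSyXSySy   [S -> S S y]
SSyXSySy => WSyXSySy   [S -> W]
WSyXSySy => ySyXSySy   [W -> y]
ySyXSySy => yWyXSySy   [S -> W]
yWyXSySy => yyyXSySy   [W -> y]
yyyXSySy => yyykSySy   [X -> k]
yyykSySy => yyykyySy   [S -> y]
yyykyySy => yyykyyyy   [S -> y]

S=>SSy=>SSySy=>WSySy=>SXSySy=>SSyXSySy=>WSyXSySy=>ySyXSySy=>yWyXSySy=>yyyXSySy=>yyykSySy=>yyykyySy=>yyykyyyy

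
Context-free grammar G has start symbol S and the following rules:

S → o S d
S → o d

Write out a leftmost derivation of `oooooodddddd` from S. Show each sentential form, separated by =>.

S => oSd => ooSdd => oooSddd => ooooSdddd => oooooSddddd => oooooodddddd

S => oSd   [S → o S d]
oSd => ooSdd   [S → o S d]
ooSdd => oooSddd   [S → o S d]
oooSddd => ooooSdddd   [S → o S d]
ooooSdddd => oooooSddddd   [S → o S d]
oooooSddddd => oooooodddddd   [S → o d]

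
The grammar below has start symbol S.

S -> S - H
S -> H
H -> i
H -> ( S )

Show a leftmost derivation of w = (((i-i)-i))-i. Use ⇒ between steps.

S ⇒ S-H ⇒ H-H ⇒ (S)-H ⇒ (H)-H ⇒ ((S))-H ⇒ ((S-H))-H ⇒ ((H-H))-H ⇒ (((S)-H))-H ⇒ (((S-H)-H))-H ⇒ (((H-H)-H))-H ⇒ (((i-H)-H))-H ⇒ (((i-i)-H))-H ⇒ (((i-i)-i))-H ⇒ (((i-i)-i))-i

S ⇒ S-H   [S -> S - H]
S-H ⇒ H-H   [S -> H]
H-H ⇒ (S)-H   [H -> ( S )]
(S)-H ⇒ (H)-H   [S -> H]
(H)-H ⇒ ((S))-H   [H -> ( S )]
((S))-H ⇒ ((S-H))-H   [S -> S - H]
((S-H))-H ⇒ ((H-H))-H   [S -> H]
((H-H))-H ⇒ (((S)-H))-H   [H -> ( S )]
(((S)-H))-H ⇒ (((S-H)-H))-H   [S -> S - H]
(((S-H)-H))-H ⇒ (((H-H)-H))-H   [S -> H]
(((H-H)-H))-H ⇒ (((i-H)-H))-H   [H -> i]
(((i-H)-H))-H ⇒ (((i-i)-H))-H   [H -> i]
(((i-i)-H))-H ⇒ (((i-i)-i))-H   [H -> i]
(((i-i)-i))-H ⇒ (((i-i)-i))-i   [H -> i]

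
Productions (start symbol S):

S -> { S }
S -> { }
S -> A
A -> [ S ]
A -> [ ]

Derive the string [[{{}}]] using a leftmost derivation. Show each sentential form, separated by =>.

S=>A=>[S]=>[A]=>[[S]]=>[[{S}]]=>[[{{}}]]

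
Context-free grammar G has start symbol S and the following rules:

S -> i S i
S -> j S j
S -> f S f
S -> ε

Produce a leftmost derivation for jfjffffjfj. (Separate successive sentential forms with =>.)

S=>jSj=>jfSfj=>jfjSjfj=>jfjfSfjfj=>jfjffSffjfj=>jfjffffjfj

S => jSj   [S -> j S j]
jSj => jfSfj   [S -> f S f]
jfSfj => jfjSjfj   [S -> j S j]
jfjSjfj => jfjfSfjfj   [S -> f S f]
jfjfSfjfj => jfjffSffjfj   [S -> f S f]
jfjffSffjfj => jfjffffjfj   [S -> ε]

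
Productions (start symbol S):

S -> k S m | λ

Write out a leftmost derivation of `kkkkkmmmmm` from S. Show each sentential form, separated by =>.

S=>kSm=>kkSmm=>kkkSmmm=>kkkkSmmmm=>kkkkkSmmmmm=>kkkkkmmmmm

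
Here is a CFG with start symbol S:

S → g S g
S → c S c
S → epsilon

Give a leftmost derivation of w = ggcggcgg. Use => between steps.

S => gSg => ggSgg => ggcScgg => ggcgSgcgg => ggcggcgg

S => gSg   [S → g S g]
gSg => ggSgg   [S → g S g]
ggSgg => ggcScgg   [S → c S c]
ggcScgg => ggcgSgcgg   [S → g S g]
ggcgSgcgg => ggcggcgg   [S → epsilon]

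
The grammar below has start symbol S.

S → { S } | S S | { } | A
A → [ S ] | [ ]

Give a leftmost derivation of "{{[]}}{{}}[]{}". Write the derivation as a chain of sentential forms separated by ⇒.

S⇒SS⇒SSS⇒SSSS⇒{S}SSS⇒{{S}}SSS⇒{{A}}SSS⇒{{[]}}SSS⇒{{[]}}{S}SS⇒{{[]}}{{}}SS⇒{{[]}}{{}}AS⇒{{[]}}{{}}[]S⇒{{[]}}{{}}[]{}

S ⇒ SS   [S → S S]
SS ⇒ SSS   [S → S S]
SSS ⇒ SSSS   [S → S S]
SSSS ⇒ {S}SSS   [S → { S }]
{S}SSS ⇒ {{S}}SSS   [S → { S }]
{{S}}SSS ⇒ {{A}}SSS   [S → A]
{{A}}SSS ⇒ {{[]}}SSS   [A → [ ]]
{{[]}}SSS ⇒ {{[]}}{S}SS   [S → { S }]
{{[]}}{S}SS ⇒ {{[]}}{{}}SS   [S → { }]
{{[]}}{{}}SS ⇒ {{[]}}{{}}AS   [S → A]
{{[]}}{{}}AS ⇒ {{[]}}{{}}[]S   [A → [ ]]
{{[]}}{{}}[]S ⇒ {{[]}}{{}}[]{}   [S → { }]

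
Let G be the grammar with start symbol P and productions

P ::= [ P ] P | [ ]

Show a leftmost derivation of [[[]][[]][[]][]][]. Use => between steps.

P=>[P]P=>[[P]P]P=>[[[]]P]P=>[[[]][P]P]P=>[[[]][[]]P]P=>[[[]][[]][P]P]P=>[[[]][[]][[]]P]P=>[[[]][[]][[]][]]P=>[[[]][[]][[]][]][]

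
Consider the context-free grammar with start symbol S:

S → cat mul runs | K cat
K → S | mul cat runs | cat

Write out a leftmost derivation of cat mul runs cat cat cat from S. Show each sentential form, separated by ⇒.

S ⇒ K cat ⇒ S cat ⇒ K cat cat ⇒ S cat cat ⇒ K cat cat cat ⇒ S cat cat cat ⇒ cat mul runs cat cat cat

S ⇒ K cat   [S → K cat]
K cat ⇒ S cat   [K → S]
S cat ⇒ K cat cat   [S → K cat]
K cat cat ⇒ S cat cat   [K → S]
S cat cat ⇒ K cat cat cat   [S → K cat]
K cat cat cat ⇒ S cat cat cat   [K → S]
S cat cat cat ⇒ cat mul runs cat cat cat   [S → cat mul runs]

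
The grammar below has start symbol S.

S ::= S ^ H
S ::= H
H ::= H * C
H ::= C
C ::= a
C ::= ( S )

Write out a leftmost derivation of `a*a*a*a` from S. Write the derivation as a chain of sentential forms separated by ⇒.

S ⇒ H   [S ::= H]
H ⇒ H*C   [H ::= H * C]
H*C ⇒ H*C*C   [H ::= H * C]
H*C*C ⇒ H*C*C*C   [H ::= H * C]
H*C*C*C ⇒ C*C*C*C   [H ::= C]
C*C*C*C ⇒ a*C*C*C   [C ::= a]
a*C*C*C ⇒ a*a*C*C   [C ::= a]
a*a*C*C ⇒ a*a*a*C   [C ::= a]
a*a*a*C ⇒ a*a*a*a   [C ::= a]

S ⇒ H ⇒ H*C ⇒ H*C*C ⇒ H*C*C*C ⇒ C*C*C*C ⇒ a*C*C*C ⇒ a*a*C*C ⇒ a*a*a*C ⇒ a*a*a*a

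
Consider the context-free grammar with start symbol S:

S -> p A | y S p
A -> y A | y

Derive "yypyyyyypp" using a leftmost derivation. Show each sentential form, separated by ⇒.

S ⇒ ySp ⇒ yySpp ⇒ yypApp ⇒ yypyApp ⇒ yypyyApp ⇒ yypyyyApp ⇒ yypyyyyApp ⇒ yypyyyyypp

S ⇒ ySp   [S -> y S p]
ySp ⇒ yySpp   [S -> y S p]
yySpp ⇒ yypApp   [S -> p A]
yypApp ⇒ yypyApp   [A -> y A]
yypyApp ⇒ yypyyApp   [A -> y A]
yypyyApp ⇒ yypyyyApp   [A -> y A]
yypyyyApp ⇒ yypyyyyApp   [A -> y A]
yypyyyyApp ⇒ yypyyyyypp   [A -> y]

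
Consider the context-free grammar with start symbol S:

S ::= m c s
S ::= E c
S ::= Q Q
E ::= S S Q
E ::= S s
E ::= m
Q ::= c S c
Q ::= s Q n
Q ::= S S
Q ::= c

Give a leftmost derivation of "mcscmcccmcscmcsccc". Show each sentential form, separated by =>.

S => Ec   [S ::= E c]
Ec => SSQc   [E ::= S S Q]
SSQc => mcsSQc   [S ::= m c s]
mcsSQc => mcsQQQc   [S ::= Q Q]
mcsQQQc => mcsSSQQc   [Q ::= S S]
mcsSSQQc => mcsQQSQQc   [S ::= Q Q]
mcsQQSQQc => mcscScQSQQc   [Q ::= c S c]
mcscScQSQQc => mcscEccQSQQc   [S ::= E c]
mcscEccQSQQc => mcscmccQSQQc   [E ::= m]
mcscmccQSQQc => mcscmcccScSQQc   [Q ::= c S c]
mcscmcccScSQQc => mcscmcccmcscSQQc   [S ::= m c s]
mcscmcccmcscSQQc => mcscmcccmcscmcsQQc   [S ::= m c s]
mcscmcccmcscmcsQQc => mcscmcccmcscmcscQc   [Q ::= c]
mcscmcccmcscmcscQc => mcscmcccmcscmcsccc   [Q ::= c]

S => Ec => SSQc => mcsSQc => mcsQQQc => mcsSSQQc => mcsQQSQQc => mcscScQSQQc => mcscEccQSQQc => mcscmccQSQQc => mcscmcccScSQQc => mcscmcccmcscSQQc => mcscmcccmcscmcsQQc => mcscmcccmcscmcscQc => mcscmcccmcscmcsccc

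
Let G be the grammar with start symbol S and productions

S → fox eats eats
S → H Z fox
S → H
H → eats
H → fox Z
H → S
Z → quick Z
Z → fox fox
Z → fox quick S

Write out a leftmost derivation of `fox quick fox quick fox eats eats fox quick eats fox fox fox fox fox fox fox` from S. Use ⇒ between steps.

S ⇒ H Z fox ⇒ fox Z Z fox ⇒ fox quick Z Z fox ⇒ fox quick fox quick S Z fox ⇒ fox quick fox quick fox eats eats Z fox ⇒ fox quick fox quick fox eats eats fox quick S fox ⇒ fox quick fox quick fox eats eats fox quick H Z fox fox ⇒ fox quick fox quick fox eats eats fox quick S Z fox fox ⇒ fox quick fox quick fox eats eats fox quick H Z fox Z fox fox ⇒ fox quick fox quick fox eats eats fox quick eats Z fox Z fox fox ⇒ fox quick fox quick fox eats eats fox quick eats fox fox fox Z fox fox ⇒ fox quick fox quick fox eats eats fox quick eats fox fox fox fox fox fox fox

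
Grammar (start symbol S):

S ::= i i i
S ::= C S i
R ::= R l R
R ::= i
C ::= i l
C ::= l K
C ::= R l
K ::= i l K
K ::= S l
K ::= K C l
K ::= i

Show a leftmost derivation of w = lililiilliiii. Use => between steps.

S=>CSi=>lKSi=>lilKSi=>lililKSi=>lililKClSi=>lililiClSi=>lililiRllSi=>lililiillSi=>lililiilliiii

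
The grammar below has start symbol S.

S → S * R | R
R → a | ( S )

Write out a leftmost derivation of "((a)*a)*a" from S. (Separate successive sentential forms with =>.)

S => S*R => R*R => (S)*R => (S*R)*R => (R*R)*R => ((S)*R)*R => ((R)*R)*R => ((a)*R)*R => ((a)*a)*R => ((a)*a)*a

S => S*R   [S → S * R]
S*R => R*R   [S → R]
R*R => (S)*R   [R → ( S )]
(S)*R => (S*R)*R   [S → S * R]
(S*R)*R => (R*R)*R   [S → R]
(R*R)*R => ((S)*R)*R   [R → ( S )]
((S)*R)*R => ((R)*R)*R   [S → R]
((R)*R)*R => ((a)*R)*R   [R → a]
((a)*R)*R => ((a)*a)*R   [R → a]
((a)*a)*R => ((a)*a)*a   [R → a]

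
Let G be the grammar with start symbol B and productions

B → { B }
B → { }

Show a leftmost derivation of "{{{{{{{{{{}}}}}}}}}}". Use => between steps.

B => {B}   [B → { B }]
{B} => {{B}}   [B → { B }]
{{B}} => {{{B}}}   [B → { B }]
{{{B}}} => {{{{B}}}}   [B → { B }]
{{{{B}}}} => {{{{{B}}}}}   [B → { B }]
{{{{{B}}}}} => {{{{{{B}}}}}}   [B → { B }]
{{{{{{B}}}}}} => {{{{{{{B}}}}}}}   [B → { B }]
{{{{{{{B}}}}}}} => {{{{{{{{B}}}}}}}}   [B → { B }]
{{{{{{{{B}}}}}}}} => {{{{{{{{{B}}}}}}}}}   [B → { B }]
{{{{{{{{{B}}}}}}}}} => {{{{{{{{{{}}}}}}}}}}   [B → { }]

B => {B} => {{B}} => {{{B}}} => {{{{B}}}} => {{{{{B}}}}} => {{{{{{B}}}}}} => {{{{{{{B}}}}}}} => {{{{{{{{B}}}}}}}} => {{{{{{{{{B}}}}}}}}} => {{{{{{{{{{}}}}}}}}}}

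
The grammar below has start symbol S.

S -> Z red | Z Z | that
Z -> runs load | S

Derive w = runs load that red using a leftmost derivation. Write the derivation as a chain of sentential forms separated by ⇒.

S ⇒ Z red   [S -> Z red]
Z red ⇒ S red   [Z -> S]
S red ⇒ Z Z red   [S -> Z Z]
Z Z red ⇒ runs load Z red   [Z -> runs load]
runs load Z red ⇒ runs load S red   [Z -> S]
runs load S red ⇒ runs load that red   [S -> that]

S ⇒ Z red ⇒ S red ⇒ Z Z red ⇒ runs load Z red ⇒ runs load S red ⇒ runs load that red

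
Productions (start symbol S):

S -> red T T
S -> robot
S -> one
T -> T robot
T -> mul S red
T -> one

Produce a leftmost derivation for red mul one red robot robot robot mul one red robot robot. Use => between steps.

S => red T T   [S -> red T T]
red T T => red T robot T   [T -> T robot]
red T robot T => red T robot robot T   [T -> T robot]
red T robot robot T => red T robot robot robot T   [T -> T robot]
red T robot robot robot T => red mul S red robot robot robot T   [T -> mul S red]
red mul S red robot robot robot T => red mul one red robot robot robot T   [S -> one]
red mul one red robot robot robot T => red mul one red robot robot robot T robot   [T -> T robot]
red mul one red robot robot robot T robot => red mul one red robot robot robot T robot robot   [T -> T robot]
red mul one red robot robot robot T robot robot => red mul one red robot robot robot mul S red robot robot   [T -> mul S red]
red mul one red robot robot robot mul S red robot robot => red mul one red robot robot robot mul one red robot robot   [S -> one]

S => red T T => red T robot T => red T robot robot T => red T robot robot robot T => red mul S red robot robot robot T => red mul one red robot robot robot T => red mul one red robot robot robot T robot => red mul one red robot robot robot T robot robot => red mul one red robot robot robot mul S red robot robot => red mul one red robot robot robot mul one red robot robot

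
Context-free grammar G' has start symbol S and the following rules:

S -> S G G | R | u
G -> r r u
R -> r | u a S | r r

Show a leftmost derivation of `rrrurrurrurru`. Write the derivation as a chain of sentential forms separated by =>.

S => SGG => SGGGG => RGGGG => rGGGG => rrruGGG => rrrurruGG => rrrurrurruG => rrrurrurrurru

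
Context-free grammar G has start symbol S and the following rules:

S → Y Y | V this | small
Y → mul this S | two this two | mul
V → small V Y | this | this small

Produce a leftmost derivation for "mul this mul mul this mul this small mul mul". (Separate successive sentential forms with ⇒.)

S ⇒ Y Y ⇒ mul this S Y ⇒ mul this Y Y Y ⇒ mul this mul Y Y ⇒ mul this mul mul this S Y ⇒ mul this mul mul this Y Y Y ⇒ mul this mul mul this mul this S Y Y ⇒ mul this mul mul this mul this small Y Y ⇒ mul this mul mul this mul this small mul Y ⇒ mul this mul mul this mul this small mul mul

S ⇒ Y Y   [S → Y Y]
Y Y ⇒ mul this S Y   [Y → mul this S]
mul this S Y ⇒ mul this Y Y Y   [S → Y Y]
mul this Y Y Y ⇒ mul this mul Y Y   [Y → mul]
mul this mul Y Y ⇒ mul this mul mul this S Y   [Y → mul this S]
mul this mul mul this S Y ⇒ mul this mul mul this Y Y Y   [S → Y Y]
mul this mul mul this Y Y Y ⇒ mul this mul mul this mul this S Y Y   [Y → mul this S]
mul this mul mul this mul this S Y Y ⇒ mul this mul mul this mul this small Y Y   [S → small]
mul this mul mul this mul this small Y Y ⇒ mul this mul mul this mul this small mul Y   [Y → mul]
mul this mul mul this mul this small mul Y ⇒ mul this mul mul this mul this small mul mul   [Y → mul]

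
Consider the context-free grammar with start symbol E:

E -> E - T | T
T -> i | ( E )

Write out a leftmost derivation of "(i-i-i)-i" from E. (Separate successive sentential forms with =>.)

E=>E-T=>T-T=>(E)-T=>(E-T)-T=>(E-T-T)-T=>(T-T-T)-T=>(i-T-T)-T=>(i-i-T)-T=>(i-i-i)-T=>(i-i-i)-i

E => E-T   [E -> E - T]
E-T => T-T   [E -> T]
T-T => (E)-T   [T -> ( E )]
(E)-T => (E-T)-T   [E -> E - T]
(E-T)-T => (E-T-T)-T   [E -> E - T]
(E-T-T)-T => (T-T-T)-T   [E -> T]
(T-T-T)-T => (i-T-T)-T   [T -> i]
(i-T-T)-T => (i-i-T)-T   [T -> i]
(i-i-T)-T => (i-i-i)-T   [T -> i]
(i-i-i)-T => (i-i-i)-i   [T -> i]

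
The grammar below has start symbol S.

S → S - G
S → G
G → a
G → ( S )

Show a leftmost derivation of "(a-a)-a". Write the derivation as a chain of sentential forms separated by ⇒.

S ⇒ S-G   [S → S - G]
S-G ⇒ G-G   [S → G]
G-G ⇒ (S)-G   [G → ( S )]
(S)-G ⇒ (S-G)-G   [S → S - G]
(S-G)-G ⇒ (G-G)-G   [S → G]
(G-G)-G ⇒ (a-G)-G   [G → a]
(a-G)-G ⇒ (a-a)-G   [G → a]
(a-a)-G ⇒ (a-a)-a   [G → a]

S ⇒ S-G ⇒ G-G ⇒ (S)-G ⇒ (S-G)-G ⇒ (G-G)-G ⇒ (a-G)-G ⇒ (a-a)-G ⇒ (a-a)-a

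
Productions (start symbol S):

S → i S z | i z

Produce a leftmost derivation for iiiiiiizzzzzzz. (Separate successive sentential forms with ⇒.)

S ⇒ iSz ⇒ iiSzz ⇒ iiiSzzz ⇒ iiiiSzzzz ⇒ iiiiiSzzzzz ⇒ iiiiiiSzzzzzz ⇒ iiiiiiizzzzzzz

S ⇒ iSz   [S → i S z]
iSz ⇒ iiSzz   [S → i S z]
iiSzz ⇒ iiiSzzz   [S → i S z]
iiiSzzz ⇒ iiiiSzzzz   [S → i S z]
iiiiSzzzz ⇒ iiiiiSzzzzz   [S → i S z]
iiiiiSzzzzz ⇒ iiiiiiSzzzzzz   [S → i S z]
iiiiiiSzzzzzz ⇒ iiiiiiizzzzzzz   [S → i z]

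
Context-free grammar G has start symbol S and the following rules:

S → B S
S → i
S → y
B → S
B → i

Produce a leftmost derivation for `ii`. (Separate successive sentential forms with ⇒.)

S⇒BS⇒iS⇒ii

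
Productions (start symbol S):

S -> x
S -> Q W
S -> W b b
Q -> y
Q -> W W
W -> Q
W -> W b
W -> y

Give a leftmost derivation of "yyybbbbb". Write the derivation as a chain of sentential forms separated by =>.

S => Wbb => Qbb => WWbb => yWbb => yWbbb => yWbbbb => yQbbbb => yWWbbbb => yyWbbbb => yyWbbbbb => yyQbbbbb => yyybbbbb

S => Wbb   [S -> W b b]
Wbb => Qbb   [W -> Q]
Qbb => WWbb   [Q -> W W]
WWbb => yWbb   [W -> y]
yWbb => yWbbb   [W -> W b]
yWbbb => yWbbbb   [W -> W b]
yWbbbb => yQbbbb   [W -> Q]
yQbbbb => yWWbbbb   [Q -> W W]
yWWbbbb => yyWbbbb   [W -> y]
yyWbbbb => yyWbbbbb   [W -> W b]
yyWbbbbb => yyQbbbbb   [W -> Q]
yyQbbbbb => yyybbbbb   [Q -> y]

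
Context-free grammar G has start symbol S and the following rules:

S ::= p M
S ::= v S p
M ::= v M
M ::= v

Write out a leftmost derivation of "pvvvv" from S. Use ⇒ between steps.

S ⇒ pM   [S ::= p M]
pM ⇒ pvM   [M ::= v M]
pvM ⇒ pvvM   [M ::= v M]
pvvM ⇒ pvvvM   [M ::= v M]
pvvvM ⇒ pvvvv   [M ::= v]

S ⇒ pM ⇒ pvM ⇒ pvvM ⇒ pvvvM ⇒ pvvvv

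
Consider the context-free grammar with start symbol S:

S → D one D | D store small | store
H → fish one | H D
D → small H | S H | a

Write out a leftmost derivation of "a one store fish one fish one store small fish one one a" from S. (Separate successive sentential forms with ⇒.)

S ⇒ D one D ⇒ S H one D ⇒ D store small H one D ⇒ S H store small H one D ⇒ D one D H store small H one D ⇒ a one D H store small H one D ⇒ a one S H H store small H one D ⇒ a one store H H store small H one D ⇒ a one store fish one H store small H one D ⇒ a one store fish one fish one store small H one D ⇒ a one store fish one fish one store small fish one one D ⇒ a one store fish one fish one store small fish one one a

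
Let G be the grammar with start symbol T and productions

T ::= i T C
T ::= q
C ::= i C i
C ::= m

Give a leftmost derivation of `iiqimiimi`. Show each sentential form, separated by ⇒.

T ⇒ iTC   [T ::= i T C]
iTC ⇒ iiTCC   [T ::= i T C]
iiTCC ⇒ iiqCC   [T ::= q]
iiqCC ⇒ iiqiCiC   [C ::= i C i]
iiqiCiC ⇒ iiqimiC   [C ::= m]
iiqimiC ⇒ iiqimiiCi   [C ::= i C i]
iiqimiiCi ⇒ iiqimiimi   [C ::= m]

T ⇒ iTC ⇒ iiTCC ⇒ iiqCC ⇒ iiqiCiC ⇒ iiqimiC ⇒ iiqimiiCi ⇒ iiqimiimi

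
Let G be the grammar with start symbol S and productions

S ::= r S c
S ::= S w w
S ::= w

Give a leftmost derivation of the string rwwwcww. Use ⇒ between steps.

S ⇒ Sww ⇒ rScww ⇒ rSwwcww ⇒ rwwwcww

S ⇒ Sww   [S ::= S w w]
Sww ⇒ rScww   [S ::= r S c]
rScww ⇒ rSwwcww   [S ::= S w w]
rSwwcww ⇒ rwwwcww   [S ::= w]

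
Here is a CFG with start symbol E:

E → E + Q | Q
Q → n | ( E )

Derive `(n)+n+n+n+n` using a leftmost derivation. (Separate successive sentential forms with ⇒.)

E ⇒ E+Q   [E → E + Q]
E+Q ⇒ E+Q+Q   [E → E + Q]
E+Q+Q ⇒ E+Q+Q+Q   [E → E + Q]
E+Q+Q+Q ⇒ E+Q+Q+Q+Q   [E → E + Q]
E+Q+Q+Q+Q ⇒ Q+Q+Q+Q+Q   [E → Q]
Q+Q+Q+Q+Q ⇒ (E)+Q+Q+Q+Q   [Q → ( E )]
(E)+Q+Q+Q+Q ⇒ (Q)+Q+Q+Q+Q   [E → Q]
(Q)+Q+Q+Q+Q ⇒ (n)+Q+Q+Q+Q   [Q → n]
(n)+Q+Q+Q+Q ⇒ (n)+n+Q+Q+Q   [Q → n]
(n)+n+Q+Q+Q ⇒ (n)+n+n+Q+Q   [Q → n]
(n)+n+n+Q+Q ⇒ (n)+n+n+n+Q   [Q → n]
(n)+n+n+n+Q ⇒ (n)+n+n+n+n   [Q → n]

E ⇒ E+Q ⇒ E+Q+Q ⇒ E+Q+Q+Q ⇒ E+Q+Q+Q+Q ⇒ Q+Q+Q+Q+Q ⇒ (E)+Q+Q+Q+Q ⇒ (Q)+Q+Q+Q+Q ⇒ (n)+Q+Q+Q+Q ⇒ (n)+n+Q+Q+Q ⇒ (n)+n+n+Q+Q ⇒ (n)+n+n+n+Q ⇒ (n)+n+n+n+n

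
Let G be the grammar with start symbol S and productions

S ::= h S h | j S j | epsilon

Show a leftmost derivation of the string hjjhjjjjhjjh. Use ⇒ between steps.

S ⇒ hSh   [S ::= h S h]
hSh ⇒ hjSjh   [S ::= j S j]
hjSjh ⇒ hjjSjjh   [S ::= j S j]
hjjSjjh ⇒ hjjhShjjh   [S ::= h S h]
hjjhShjjh ⇒ hjjhjSjhjjh   [S ::= j S j]
hjjhjSjhjjh ⇒ hjjhjjSjjhjjh   [S ::= j S j]
hjjhjjSjjhjjh ⇒ hjjhjjjjhjjh   [S ::= epsilon]

S ⇒ hSh ⇒ hjSjh ⇒ hjjSjjh ⇒ hjjhShjjh ⇒ hjjhjSjhjjh ⇒ hjjhjjSjjhjjh ⇒ hjjhjjjjhjjh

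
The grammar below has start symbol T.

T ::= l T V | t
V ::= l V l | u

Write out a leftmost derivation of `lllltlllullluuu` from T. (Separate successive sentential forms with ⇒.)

T ⇒ lTV   [T ::= l T V]
lTV ⇒ llTVV   [T ::= l T V]
llTVV ⇒ lllTVVV   [T ::= l T V]
lllTVVV ⇒ llllTVVVV   [T ::= l T V]
llllTVVVV ⇒ lllltVVVV   [T ::= t]
lllltVVVV ⇒ lllltlVlVVV   [V ::= l V l]
lllltlVlVVV ⇒ lllltllVllVVV   [V ::= l V l]
lllltllVllVVV ⇒ lllltlllVlllVVV   [V ::= l V l]
lllltlllVlllVVV ⇒ lllltlllulllVVV   [V ::= u]
lllltlllulllVVV ⇒ lllltlllullluVV   [V ::= u]
lllltlllullluVV ⇒ lllltlllullluuV   [V ::= u]
lllltlllullluuV ⇒ lllltlllullluuu   [V ::= u]

T ⇒ lTV ⇒ llTVV ⇒ lllTVVV ⇒ llllTVVVV ⇒ lllltVVVV ⇒ lllltlVlVVV ⇒ lllltllVllVVV ⇒ lllltlllVlllVVV ⇒ lllltlllulllVVV ⇒ lllltlllullluVV ⇒ lllltlllullluuV ⇒ lllltlllullluuu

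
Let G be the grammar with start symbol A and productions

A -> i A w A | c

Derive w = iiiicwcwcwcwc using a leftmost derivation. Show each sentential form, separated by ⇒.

A ⇒ iAwA ⇒ iiAwAwA ⇒ iiiAwAwAwA ⇒ iiiiAwAwAwAwA ⇒ iiiicwAwAwAwA ⇒ iiiicwcwAwAwA ⇒ iiiicwcwcwAwA ⇒ iiiicwcwcwcwA ⇒ iiiicwcwcwcwc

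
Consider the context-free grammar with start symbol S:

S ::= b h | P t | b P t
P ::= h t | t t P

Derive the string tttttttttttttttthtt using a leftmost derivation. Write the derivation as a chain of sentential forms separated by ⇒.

S ⇒ Pt ⇒ ttPt ⇒ ttttPt ⇒ ttttttPt ⇒ ttttttttPt ⇒ ttttttttttPt ⇒ ttttttttttttPt ⇒ ttttttttttttttPt ⇒ ttttttttttttttttPt ⇒ tttttttttttttttthtt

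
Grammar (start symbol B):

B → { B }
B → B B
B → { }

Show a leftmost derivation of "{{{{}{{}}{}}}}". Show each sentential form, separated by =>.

B => {B} => {{B}} => {{{B}}} => {{{BB}}} => {{{BBB}}} => {{{{}BB}}} => {{{{}{B}B}}} => {{{{}{{}}B}}} => {{{{}{{}}{}}}}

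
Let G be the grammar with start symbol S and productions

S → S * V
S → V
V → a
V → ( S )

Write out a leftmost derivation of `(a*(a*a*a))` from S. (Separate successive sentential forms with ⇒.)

S ⇒ V   [S → V]
V ⇒ (S)   [V → ( S )]
(S) ⇒ (S*V)   [S → S * V]
(S*V) ⇒ (V*V)   [S → V]
(V*V) ⇒ (a*V)   [V → a]
(a*V) ⇒ (a*(S))   [V → ( S )]
(a*(S)) ⇒ (a*(S*V))   [S → S * V]
(a*(S*V)) ⇒ (a*(S*V*V))   [S → S * V]
(a*(S*V*V)) ⇒ (a*(V*V*V))   [S → V]
(a*(V*V*V)) ⇒ (a*(a*V*V))   [V → a]
(a*(a*V*V)) ⇒ (a*(a*a*V))   [V → a]
(a*(a*a*V)) ⇒ (a*(a*a*a))   [V → a]

S ⇒ V ⇒ (S) ⇒ (S*V) ⇒ (V*V) ⇒ (a*V) ⇒ (a*(S)) ⇒ (a*(S*V)) ⇒ (a*(S*V*V)) ⇒ (a*(V*V*V)) ⇒ (a*(a*V*V)) ⇒ (a*(a*a*V)) ⇒ (a*(a*a*a))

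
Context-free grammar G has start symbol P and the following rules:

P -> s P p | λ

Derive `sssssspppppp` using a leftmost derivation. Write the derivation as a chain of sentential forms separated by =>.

P=>sPp=>ssPpp=>sssPppp=>ssssPpppp=>sssssPppppp=>ssssssPpppppp=>sssssspppppp

P => sPp   [P -> s P p]
sPp => ssPpp   [P -> s P p]
ssPpp => sssPppp   [P -> s P p]
sssPppp => ssssPpppp   [P -> s P p]
ssssPpppp => sssssPppppp   [P -> s P p]
sssssPppppp => ssssssPpppppp   [P -> s P p]
ssssssPpppppp => sssssspppppp   [P -> λ]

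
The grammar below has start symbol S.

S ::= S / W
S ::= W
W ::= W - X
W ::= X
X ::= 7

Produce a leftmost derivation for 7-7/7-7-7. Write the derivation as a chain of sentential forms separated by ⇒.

S ⇒ S/W ⇒ W/W ⇒ W-X/W ⇒ X-X/W ⇒ 7-X/W ⇒ 7-7/W ⇒ 7-7/W-X ⇒ 7-7/W-X-X ⇒ 7-7/X-X-X ⇒ 7-7/7-X-X ⇒ 7-7/7-7-X ⇒ 7-7/7-7-7

S ⇒ S/W   [S ::= S / W]
S/W ⇒ W/W   [S ::= W]
W/W ⇒ W-X/W   [W ::= W - X]
W-X/W ⇒ X-X/W   [W ::= X]
X-X/W ⇒ 7-X/W   [X ::= 7]
7-X/W ⇒ 7-7/W   [X ::= 7]
7-7/W ⇒ 7-7/W-X   [W ::= W - X]
7-7/W-X ⇒ 7-7/W-X-X   [W ::= W - X]
7-7/W-X-X ⇒ 7-7/X-X-X   [W ::= X]
7-7/X-X-X ⇒ 7-7/7-X-X   [X ::= 7]
7-7/7-X-X ⇒ 7-7/7-7-X   [X ::= 7]
7-7/7-7-X ⇒ 7-7/7-7-7   [X ::= 7]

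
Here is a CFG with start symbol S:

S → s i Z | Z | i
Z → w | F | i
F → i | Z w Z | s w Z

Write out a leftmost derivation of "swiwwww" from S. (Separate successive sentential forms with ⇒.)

S ⇒ Z   [S → Z]
Z ⇒ F   [Z → F]
F ⇒ swZ   [F → s w Z]
swZ ⇒ swF   [Z → F]
swF ⇒ swZwZ   [F → Z w Z]
swZwZ ⇒ swFwZ   [Z → F]
swFwZ ⇒ swZwZwZ   [F → Z w Z]
swZwZwZ ⇒ swiwZwZ   [Z → i]
swiwZwZ ⇒ swiwwwZ   [Z → w]
swiwwwZ ⇒ swiwwww   [Z → w]

S⇒Z⇒F⇒swZ⇒swF⇒swZwZ⇒swFwZ⇒swZwZwZ⇒swiwZwZ⇒swiwwwZ⇒swiwwww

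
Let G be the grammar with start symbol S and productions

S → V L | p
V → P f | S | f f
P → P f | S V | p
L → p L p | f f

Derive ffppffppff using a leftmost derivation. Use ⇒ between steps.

S ⇒ VL   [S → V L]
VL ⇒ SL   [V → S]
SL ⇒ VLL   [S → V L]
VLL ⇒ ffLL   [V → f f]
ffLL ⇒ ffpLpL   [L → p L p]
ffpLpL ⇒ ffppLppL   [L → p L p]
ffppLppL ⇒ ffppffppL   [L → f f]
ffppffppL ⇒ ffppffppff   [L → f f]

S ⇒ VL ⇒ SL ⇒ VLL ⇒ ffLL ⇒ ffpLpL ⇒ ffppLppL ⇒ ffppffppL ⇒ ffppffppff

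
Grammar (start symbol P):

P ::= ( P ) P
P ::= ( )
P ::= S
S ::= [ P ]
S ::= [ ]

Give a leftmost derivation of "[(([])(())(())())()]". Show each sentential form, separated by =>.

P=>S=>[P]=>[(P)P]=>[((P)P)P]=>[((S)P)P]=>[(([])P)P]=>[(([])(P)P)P]=>[(([])(())P)P]=>[(([])(())(P)P)P]=>[(([])(())(())P)P]=>[(([])(())(())())P]=>[(([])(())(())())()]

P => S   [P ::= S]
S => [P]   [S ::= [ P ]]
[P] => [(P)P]   [P ::= ( P ) P]
[(P)P] => [((P)P)P]   [P ::= ( P ) P]
[((P)P)P] => [((S)P)P]   [P ::= S]
[((S)P)P] => [(([])P)P]   [S ::= [ ]]
[(([])P)P] => [(([])(P)P)P]   [P ::= ( P ) P]
[(([])(P)P)P] => [(([])(())P)P]   [P ::= ( )]
[(([])(())P)P] => [(([])(())(P)P)P]   [P ::= ( P ) P]
[(([])(())(P)P)P] => [(([])(())(())P)P]   [P ::= ( )]
[(([])(())(())P)P] => [(([])(())(())())P]   [P ::= ( )]
[(([])(())(())())P] => [(([])(())(())())()]   [P ::= ( )]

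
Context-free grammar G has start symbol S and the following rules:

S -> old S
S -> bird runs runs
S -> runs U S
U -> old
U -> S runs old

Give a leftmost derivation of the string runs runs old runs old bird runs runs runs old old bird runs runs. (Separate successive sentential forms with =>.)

S => runs U S   [S -> runs U S]
runs U S => runs S runs old S   [U -> S runs old]
runs S runs old S => runs runs U S runs old S   [S -> runs U S]
runs runs U S runs old S => runs runs old S runs old S   [U -> old]
runs runs old S runs old S => runs runs old runs U S runs old S   [S -> runs U S]
runs runs old runs U S runs old S => runs runs old runs old S runs old S   [U -> old]
runs runs old runs old S runs old S => runs runs old runs old bird runs runs runs old S   [S -> bird runs runs]
runs runs old runs old bird runs runs runs old S => runs runs old runs old bird runs runs runs old old S   [S -> old S]
runs runs old runs old bird runs runs runs old old S => runs runs old runs old bird runs runs runs old old bird runs runs   [S -> bird runs runs]

S => runs U S => runs S runs old S => runs runs U S runs old S => runs runs old S runs old S => runs runs old runs U S runs old S => runs runs old runs old S runs old S => runs runs old runs old bird runs runs runs old S => runs runs old runs old bird runs runs runs old old S => runs runs old runs old bird runs runs runs old old bird runs runs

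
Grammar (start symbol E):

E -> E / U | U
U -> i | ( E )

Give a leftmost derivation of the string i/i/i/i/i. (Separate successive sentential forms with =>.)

E => E/U   [E -> E / U]
E/U => E/U/U   [E -> E / U]
E/U/U => E/U/U/U   [E -> E / U]
E/U/U/U => E/U/U/U/U   [E -> E / U]
E/U/U/U/U => U/U/U/U/U   [E -> U]
U/U/U/U/U => i/U/U/U/U   [U -> i]
i/U/U/U/U => i/i/U/U/U   [U -> i]
i/i/U/U/U => i/i/i/U/U   [U -> i]
i/i/i/U/U => i/i/i/i/U   [U -> i]
i/i/i/i/U => i/i/i/i/i   [U -> i]

E=>E/U=>E/U/U=>E/U/U/U=>E/U/U/U/U=>U/U/U/U/U=>i/U/U/U/U=>i/i/U/U/U=>i/i/i/U/U=>i/i/i/i/U=>i/i/i/i/i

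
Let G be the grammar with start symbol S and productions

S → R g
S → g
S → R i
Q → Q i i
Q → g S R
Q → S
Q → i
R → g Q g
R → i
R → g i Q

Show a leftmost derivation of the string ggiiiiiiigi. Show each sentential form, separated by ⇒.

S ⇒ Ri ⇒ gQgi ⇒ gQiigi ⇒ gSiigi ⇒ gRiiigi ⇒ ggiQiiigi ⇒ ggiQiiiiigi ⇒ ggiiiiiiigi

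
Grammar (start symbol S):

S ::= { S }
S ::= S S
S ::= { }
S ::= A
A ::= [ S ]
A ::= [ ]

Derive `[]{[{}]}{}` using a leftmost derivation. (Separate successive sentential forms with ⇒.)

S ⇒ SS ⇒ SSS ⇒ ASS ⇒ []SS ⇒ []{S}S ⇒ []{A}S ⇒ []{[S]}S ⇒ []{[{}]}S ⇒ []{[{}]}{}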